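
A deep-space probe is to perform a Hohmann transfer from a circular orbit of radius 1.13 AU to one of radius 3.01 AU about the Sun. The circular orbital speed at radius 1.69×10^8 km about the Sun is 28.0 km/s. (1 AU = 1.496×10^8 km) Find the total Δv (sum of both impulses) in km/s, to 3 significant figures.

From the circular-orbit relation v² = μ/r at r = 1.69×10^8 km: μ = v²r = (28.0)² × 1.69×10^8 = 1.32496×10^11 km³/s².
In km: r₁ = 1.13 × 1.496×10^8 = 1.69048×10^8 km; r₂ = 3.01 × 1.496×10^8 = 4.50296×10^8 km.
The Hohmann ellipse has a_t = (r₁ + r₂)/2 = 3.09672×10^8 km.
At r₁ the circular-orbit speed is v₁ = √(μ/r₁) = 27.996 km/s.
On the transfer ellipse at r₁, vis-viva gives v_p = √[μ(2/r₁ − 1/a_t)] = 33.759 km/s.
First burn Δv₁ = |v_p − v₁| = 5.763 km/s.
Circular speed at r₂: v₂ = √(μ/r₂) = 17.15 km/s.
Transfer-orbit speed at r₂: v_a = √[μ(2/r₂ − 1/a_t)] = 12.67 km/s.
Second burn Δv₂ = |v₂ − v_a| = 4.480 km/s.
Δv = Δv₁ + Δv₂ = 5.763 + 4.480 = 10.24 km/s.

Δv = 10.2 km/s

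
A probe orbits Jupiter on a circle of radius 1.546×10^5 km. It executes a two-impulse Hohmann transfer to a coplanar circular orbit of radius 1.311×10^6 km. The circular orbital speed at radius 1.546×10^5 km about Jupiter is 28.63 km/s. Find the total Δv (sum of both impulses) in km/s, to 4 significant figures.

From the circular-orbit relation v² = μ/r at r = 1.546×10^5 km: μ = v²r = (28.63)² × 1.546×10^5 = 1.26722×10^8 km³/s².
The Hohmann ellipse has a_t = (r₁ + r₂)/2 = 7.328×10^5 km.
At r₁ the circular-orbit speed is v₁ = √(μ/r₁) = 28.630 km/s.
Transfer-orbit speed at r₁ (vis-viva equation): v_p = √[μ(2/r₁ − 1/a_t)] = 38.294 km/s.
First burn Δv₁ = |v_p − v₁| = 9.664 km/s.
At r₂, v₂ = √(μ/r₂) = 9.832 km/s.
Transfer-orbit speed at r₂: v_a = √[μ(2/r₂ − 1/a_t)] = 4.516 km/s.
Second burn Δv₂ = |v₂ − v_a| = 5.316 km/s.
Total Δv = Δv₁ + Δv₂ = 14.98 km/s.

Δv = 14.98 km/s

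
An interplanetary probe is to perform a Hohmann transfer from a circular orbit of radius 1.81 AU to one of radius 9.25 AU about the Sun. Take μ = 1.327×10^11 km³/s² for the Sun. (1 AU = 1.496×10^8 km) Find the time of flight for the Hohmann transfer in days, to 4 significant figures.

In km: r₁ = 1.81 × 1.496×10^8 = 2.70776×10^8 km; r₂ = 9.25 × 1.496×10^8 = 1.3838×10^9 km.
The Hohmann ellipse has a_t = (r₁ + r₂)/2 = 8.27288×10^8 km.
By Kepler's third law the transfer-orbit period is T = 2π√(a_t³/μ), so t = T/2 = 2.052×10^8 s.
Converting: 2.052×10^8 s ÷ 86400 s/day = 2375 days.

t = 2375 days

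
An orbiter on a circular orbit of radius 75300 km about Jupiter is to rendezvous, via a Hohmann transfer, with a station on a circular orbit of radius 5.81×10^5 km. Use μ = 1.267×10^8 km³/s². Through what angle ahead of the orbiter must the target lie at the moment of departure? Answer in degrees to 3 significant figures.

φ = 104°

Transfer-ellipse semi-major axis a_t = (r₁ + r₂)/2 = (75300 + 5.810×10^5)/2 = 3.2815×10^5 km.
Transfer time t = π√(a_t³/μ) = 52465 s.
Target angular speed ω₂ = √(μ/r₂³) = 2.5417×10^-5 rad/s.
Angle swept by the target during transfer: ω₂·t = 1.3335 rad = 76.40°.
Arrival is 180° from departure on the ellipse, so φ = 180° − 76.40° = 104°.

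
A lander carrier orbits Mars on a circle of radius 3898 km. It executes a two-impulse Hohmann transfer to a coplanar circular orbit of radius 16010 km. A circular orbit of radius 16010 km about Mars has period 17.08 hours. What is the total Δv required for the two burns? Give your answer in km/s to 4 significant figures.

Δv = 1.502 km/s

From Kepler's third law T² = 4π²r³/μ at r = 16010 km, T = 17.08 hours = 17.08 × 3600 s = 61488 s: μ = 4π²r³/T² = 42850.2 km³/s².
The Hohmann ellipse has a_t = (r₁ + r₂)/2 = 9954 km.
Circular speed at r₁: v₁ = √(μ/r₁) = √(42850.2/3898) = 3.31555 km/s.
Transfer-orbit speed at r₁ (v² = μ(2/r − 1/a)): v_p = √[μ(2/r₁ − 1/a_t)] = 4.20487 km/s.
First burn Δv₁ = |v_p − v₁| = 0.88932 km/s.
At r₂, v₂ = √(μ/r₂) = 1.63599 km/s.
Transfer-orbit speed at r₂: v_a = √[μ(2/r₂ − 1/a_t)] = 1.02377 km/s.
Second burn Δv₂ = |v₂ − v_a| = 0.61222 km/s.
Total Δv = Δv₁ + Δv₂ = 1.502 km/s.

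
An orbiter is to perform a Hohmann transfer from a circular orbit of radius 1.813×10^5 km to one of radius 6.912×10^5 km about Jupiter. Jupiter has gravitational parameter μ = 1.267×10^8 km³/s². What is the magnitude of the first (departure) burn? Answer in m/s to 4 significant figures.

The Hohmann ellipse has a_t = (r₁ + r₂)/2 = 4.3625×10^5 km.
On the circular orbit at r = 1.813×10^5 km, v_c = √(μ/r) = 26.44 km/s.
Vis-viva on the transfer ellipse at r = 1.813×10^5 km gives v_t = √[μ(2/r − 1/a_t)] = 33.28 km/s.
Δv₁ = |v_t − v_c| = |33.28 − 26.44| = 6.840 km/s.

Δv₁ = 6840 m/s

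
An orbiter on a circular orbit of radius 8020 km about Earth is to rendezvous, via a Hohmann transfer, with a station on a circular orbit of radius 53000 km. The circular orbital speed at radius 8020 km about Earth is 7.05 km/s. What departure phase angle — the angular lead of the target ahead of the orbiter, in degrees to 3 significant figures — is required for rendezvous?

φ = 101°

From the circular-orbit relation v² = μ/r at r = 8020 km: μ = v²r = (7.05)² × 8020 = 3.98614×10^5 km³/s².
The Hohmann ellipse has a_t = (r₁ + r₂)/2 = 30510 km.
Transfer time t = π√(a_t³/μ) = 26520 s.
The target's mean motion on its circular orbit is ω₂ = √(μ/r₂³) = 5.174×10^-5 rad/s.
Angle swept by the target during transfer: ω₂·t = 1.3721 rad = 78.62°.
Arrival is 180° from departure on the ellipse, so φ = 180° − 78.62° = 101°.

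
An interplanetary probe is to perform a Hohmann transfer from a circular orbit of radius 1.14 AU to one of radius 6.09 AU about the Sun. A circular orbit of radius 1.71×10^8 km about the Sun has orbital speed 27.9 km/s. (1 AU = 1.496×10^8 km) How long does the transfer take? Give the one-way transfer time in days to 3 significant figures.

t = 1250 days

From the circular-orbit relation v² = μ/r at r = 1.71×10^8 km: μ = v²r = (27.9)² × 1.71×10^8 = 1.33108×10^11 km³/s².
In km: r₁ = 1.14 × 1.496×10^8 = 1.70544×10^8 km; r₂ = 6.09 × 1.496×10^8 = 9.11064×10^8 km.
Transfer-ellipse semi-major axis a_t = (r₁ + r₂)/2 = (1.70544×10^8 + 9.11064×10^8)/2 = 5.40804×10^8 km.
Transfer time t = π√(a_t³/μ) = π√((5.40804×10^8)³ / 1.33108×10^11) = 1.083×10^8 s.
Converting: 1.083×10^8 s ÷ 86400 s/day = 1250 days.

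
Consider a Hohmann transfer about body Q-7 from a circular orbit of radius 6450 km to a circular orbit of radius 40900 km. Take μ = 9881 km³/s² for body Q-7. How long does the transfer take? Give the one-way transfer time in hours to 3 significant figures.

Semi-major axis of the transfer orbit: a_t = (6450 + 40900)/2 = 23675 km.
Transfer time t = π√(a_t³/μ) = π√((23675)³ / 9881) = 1.151×10^5 s.
Converting: 1.151×10^5 s ÷ 3600 s/hour = 32.0 hours.

t = 32.0 hours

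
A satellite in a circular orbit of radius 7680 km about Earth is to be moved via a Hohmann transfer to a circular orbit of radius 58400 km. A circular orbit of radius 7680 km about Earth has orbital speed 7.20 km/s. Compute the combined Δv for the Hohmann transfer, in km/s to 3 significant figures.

Δv = 3.72 km/s

From the circular-orbit relation v² = μ/r at r = 7680 km: μ = v²r = (7.20)² × 7680 = 3.98131×10^5 km³/s².
Semi-major axis of the transfer orbit: a_t = (7680 + 58400)/2 = 33040 km.
At r₁ the circular-orbit speed is v₁ = √(μ/r₁) = 7.2000 km/s.
On the transfer ellipse at r₁, v² = μ(2/r − 1/a) gives v_p = √[μ(2/r₁ − 1/a_t)] = 9.5724 km/s.
First burn Δv₁ = |v_p − v₁| = 2.3724 km/s.
Circular speed at r₂: v₂ = √(μ/r₂) = 2.6110 km/s.
Transfer-orbit speed at r₂: v_a = √[μ(2/r₂ − 1/a_t)] = 1.2588 km/s.
Second burn Δv₂ = |v₂ − v_a| = 1.3522 km/s.
Total Δv = Δv₁ + Δv₂ = 3.725 km/s.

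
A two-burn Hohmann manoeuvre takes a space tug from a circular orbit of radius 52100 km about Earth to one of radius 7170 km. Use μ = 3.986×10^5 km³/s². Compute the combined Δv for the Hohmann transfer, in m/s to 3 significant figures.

Δv = 3840 m/s

The Hohmann ellipse has a_t = (r₁ + r₂)/2 = 29635 km.
At r₁ the circular-orbit speed is v₁ = √(μ/r₁) = 2.7660 km/s.
On the transfer ellipse at r₁, v² = μ(2/r − 1/a) gives v_a = √[μ(2/r₁ − 1/a_t)] = 1.3605 km/s.
First burn Δv₁ = |v_a − v₁| = 1.4055 km/s.
At r₂, v₂ = √(μ/r₂) = 7.45605 km/s.
Transfer-orbit speed at r₂: v_p = √[μ(2/r₂ − 1/a_t)] = 9.88611 km/s.
Second burn Δv₂ = |v₂ − v_p| = 2.4301 km/s.
Δv = Δv₁ + Δv₂ = 1.4055 + 2.4301 = 3.836 km/s.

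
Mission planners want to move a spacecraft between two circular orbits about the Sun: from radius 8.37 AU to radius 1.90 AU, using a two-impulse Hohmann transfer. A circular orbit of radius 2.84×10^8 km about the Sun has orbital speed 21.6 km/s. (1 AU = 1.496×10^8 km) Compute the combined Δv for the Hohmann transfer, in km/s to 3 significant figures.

Δv = 10.0 km/s

From the circular-orbit relation v² = μ/r at r = 2.84×10^8 km: μ = v²r = (21.6)² × 2.84×10^8 = 1.32503×10^11 km³/s².
In km: r₁ = 8.37 × 1.496×10^8 = 1.252152×10^9 km; r₂ = 1.90 × 1.496×10^8 = 2.8424×10^8 km.
Transfer-ellipse semi-major axis a_t = (r₁ + r₂)/2 = (1.252152×10^9 + 2.8424×10^8)/2 = 7.68196×10^8 km.
At r₁ the circular-orbit speed is v₁ = √(μ/r₁) = 10.287 km/s.
Transfer-orbit speed at r₁ (v² = μ(2/r − 1/a)): v_a = √[μ(2/r₁ − 1/a_t)] = 6.2574 km/s.
First burn Δv₁ = |v_a − v₁| = 4.030 km/s.
Circular speed at r₂: v₂ = √(μ/r₂) = 21.591 km/s.
Transfer-orbit speed at r₂: v_p = √[μ(2/r₂ − 1/a_t)] = 27.565 km/s.
Second burn Δv₂ = |v₂ − v_p| = 5.974 km/s.
Δv = Δv₁ + Δv₂ = 4.030 + 5.974 = 10.00 km/s.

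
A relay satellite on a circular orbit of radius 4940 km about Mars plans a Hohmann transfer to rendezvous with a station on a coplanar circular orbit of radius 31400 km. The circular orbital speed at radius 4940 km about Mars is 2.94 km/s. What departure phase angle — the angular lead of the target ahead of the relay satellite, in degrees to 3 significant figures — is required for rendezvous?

φ = 101°

From the circular-orbit relation v² = μ/r at r = 4940 km: μ = v²r = (2.94)² × 4940 = 42699.4 km³/s².
Transfer-ellipse semi-major axis a_t = (r₁ + r₂)/2 = (4940 + 31400)/2 = 18170 km.
Transfer time t = π√(a_t³/μ) = 37237 s.
Target angular speed ω₂ = √(μ/r₂³) = 3.7138×10^-5 rad/s.
Angle swept by the target during transfer: ω₂·t = 1.3829 rad = 79.23°.
The relay satellite traverses 180° on the transfer ellipse, so the target must lead by 180° − 79.23° = 101°.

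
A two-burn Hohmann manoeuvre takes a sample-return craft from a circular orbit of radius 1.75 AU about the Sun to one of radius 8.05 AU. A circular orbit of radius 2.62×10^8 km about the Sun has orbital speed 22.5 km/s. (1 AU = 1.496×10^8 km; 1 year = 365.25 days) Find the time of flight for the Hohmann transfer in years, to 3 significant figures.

t = 5.43 years

From the circular-orbit relation v² = μ/r at r = 2.62×10^8 km: μ = v²r = (22.5)² × 2.62×10^8 = 1.32638×10^11 km³/s².
In km: r₁ = 1.75 × 1.496×10^8 = 2.618×10^8 km; r₂ = 8.05 × 1.496×10^8 = 1.20428×10^9 km.
Transfer-ellipse semi-major axis a_t = (r₁ + r₂)/2 = (2.618×10^8 + 1.20428×10^9)/2 = 7.3304×10^8 km.
Transfer time t = π√(a_t³/μ) = π√((7.3304×10^8)³ / 1.32638×10^11) = 1.712×10^8 s.
Converting: 1.712×10^8 s ÷ 3.15576×10^7 s/year (365.25 × 86400) = 5.43 years.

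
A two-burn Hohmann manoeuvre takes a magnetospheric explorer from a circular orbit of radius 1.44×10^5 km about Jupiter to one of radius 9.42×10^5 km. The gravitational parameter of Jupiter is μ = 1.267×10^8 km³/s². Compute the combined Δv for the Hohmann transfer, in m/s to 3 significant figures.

The Hohmann ellipse has a_t = (r₁ + r₂)/2 = 5.430×10^5 km.
At r₁ the circular-orbit speed is v₁ = √(μ/r₁) = 29.662 km/s.
On the transfer ellipse at r₁, vis-viva gives v_p = √[μ(2/r₁ − 1/a_t)] = 39.069 km/s.
First burn Δv₁ = |v_p − v₁| = 9.407 km/s.
At r₂, v₂ = √(μ/r₂) = 11.597 km/s.
Transfer-orbit speed at r₂: v_a = √[μ(2/r₂ − 1/a_t)] = 5.9723 km/s.
Second burn Δv₂ = |v₂ − v_a| = 5.625 km/s.
Δv = Δv₁ + Δv₂ = 9.407 + 5.625 = 15.03 km/s.

Δv = 15000 m/s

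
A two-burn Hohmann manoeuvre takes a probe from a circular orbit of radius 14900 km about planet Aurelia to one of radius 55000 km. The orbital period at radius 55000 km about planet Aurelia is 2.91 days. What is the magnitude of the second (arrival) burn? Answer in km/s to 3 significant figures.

From Kepler's third law T² = 4π²r³/μ at r = 55000 km, T = 2.91 days = 2.91 × 86400 s = 2.51424×10^5 s: μ = 4π²r³/T² = 1.03904×10^5 km³/s².
Transfer-ellipse semi-major axis a_t = (r₁ + r₂)/2 = (14900 + 55000)/2 = 34950 km.
On the circular orbit at r = 55000 km, v_c = √(μ/r) = 1.37447 km/s.
Vis-viva on the transfer ellipse at r = 55000 km gives v_t = √[μ(2/r − 1/a_t)] = 0.897440 km/s.
Δv₂ = |v_t − v_c| = |0.897440 − 1.37447| = 0.4770 km/s.

Δv₂ = 0.477 km/s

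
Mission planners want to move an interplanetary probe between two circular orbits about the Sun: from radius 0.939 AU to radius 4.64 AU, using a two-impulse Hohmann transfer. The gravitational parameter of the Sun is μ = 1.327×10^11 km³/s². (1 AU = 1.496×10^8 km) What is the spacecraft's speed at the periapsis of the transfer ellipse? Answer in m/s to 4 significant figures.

v = 39640 m/s

In km: r₁ = 0.939 × 1.496×10^8 = 1.404744×10^8 km; r₂ = 4.64 × 1.496×10^8 = 6.94144×10^8 km.
Semi-major axis of the transfer orbit: a_t = (1.404744×10^8 + 6.94144×10^8)/2 = 4.173092×10^8 km.
The periapsis of the transfer ellipse is at r = 1.404744×10^8 km.
Vis-viva: v = √[μ(2/r − 1/a_t)] = √[1.327×10^11 × (2/1.404744×10^8 − 1/4.173092×10^8)] = 39.64 km/s.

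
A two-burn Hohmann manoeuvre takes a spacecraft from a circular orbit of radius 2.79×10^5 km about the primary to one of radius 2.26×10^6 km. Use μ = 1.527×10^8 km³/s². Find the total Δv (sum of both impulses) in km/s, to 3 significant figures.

Semi-major axis of the transfer orbit: a_t = (2.790×10^5 + 2.260×10^6)/2 = 1.2695×10^6 km.
At r₁ the circular-orbit speed is v₁ = √(μ/r₁) = 23.39 km/s.
Transfer-orbit speed at r₁ (vis-viva equation): v_p = √[μ(2/r₁ − 1/a_t)] = 31.21 km/s.
First burn Δv₁ = |v_p − v₁| = 7.820 km/s.
At r₂, v₂ = √(μ/r₂) = 8.2199 km/s.
Transfer-orbit speed at r₂: v_a = √[μ(2/r₂ − 1/a_t)] = 3.8535 km/s.
Second burn Δv₂ = |v₂ − v_a| = 4.366 km/s.
Δv = Δv₁ + Δv₂ = 7.820 + 4.366 = 12.19 km/s.

Δv = 12.2 km/s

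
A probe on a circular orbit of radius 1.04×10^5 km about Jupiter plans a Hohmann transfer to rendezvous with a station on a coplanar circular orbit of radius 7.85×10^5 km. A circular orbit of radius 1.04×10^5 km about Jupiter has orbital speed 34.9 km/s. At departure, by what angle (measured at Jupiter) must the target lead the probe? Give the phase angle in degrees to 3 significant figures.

From the circular-orbit relation v² = μ/r at r = 1.04×10^5 km: μ = v²r = (34.9)² × 1.04×10^5 = 1.26673×10^8 km³/s².
The Hohmann ellipse has a_t = (r₁ + r₂)/2 = 4.445×10^5 km.
The half-period of the transfer ellipse is t = π√(a_t³/μ) = 82721 s.
Target angular speed ω₂ = √(μ/r₂³) = 1.6182×10^-5 rad/s.
Angle swept by the target during transfer: ω₂·t = 1.3386 rad = 76.70°.
The probe traverses 180° on the transfer ellipse, so the target must lead by 180° − 76.70° = 103°.

φ = 103°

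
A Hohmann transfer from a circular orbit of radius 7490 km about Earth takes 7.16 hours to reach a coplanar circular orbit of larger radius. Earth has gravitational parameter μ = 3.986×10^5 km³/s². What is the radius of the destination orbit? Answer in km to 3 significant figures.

r₂ = 52400 km

Transfer time t = 7.16 hours = 25776 s, and t = π√(a_t³/μ).
So a_t = (μ t²/π²)^(1/3) = (3.986×10^5 × (25776)² / π²)^(1/3) = 29938 km.
Since a_t = (r₁ + r₂)/2, r₂ = 2a_t − r₁ = 2×29938 − 7490 = 52386 km.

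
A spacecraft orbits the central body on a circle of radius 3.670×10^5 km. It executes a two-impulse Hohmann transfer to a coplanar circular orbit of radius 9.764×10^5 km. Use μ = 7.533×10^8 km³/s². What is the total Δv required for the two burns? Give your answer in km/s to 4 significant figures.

The Hohmann ellipse has a_t = (r₁ + r₂)/2 = 6.717×10^5 km.
Circular speed at r₁: v₁ = √(μ/r₁) = √(7.533×10^8/3.670×10^5) = 45.3055 km/s.
On the transfer ellipse at r₁, vis-viva equation gives v_p = √[μ(2/r₁ − 1/a_t)] = 54.6232 km/s.
First burn Δv₁ = |v_p − v₁| = 9.318 km/s.
Circular speed at r₂: v₂ = √(μ/r₂) = 27.776 km/s.
Transfer-orbit speed at r₂: v_a = √[μ(2/r₂ − 1/a_t)] = 20.531 km/s.
Second burn Δv₂ = |v₂ − v_a| = 7.245 km/s.
Total Δv = Δv₁ + Δv₂ = 16.56 km/s.

Δv = 16.56 km/s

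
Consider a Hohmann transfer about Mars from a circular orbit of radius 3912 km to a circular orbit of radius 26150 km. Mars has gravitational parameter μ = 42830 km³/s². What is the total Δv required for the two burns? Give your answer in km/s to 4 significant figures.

Semi-major axis of the transfer orbit: a_t = (3912 + 26150)/2 = 15031 km.
Circular speed at r₁: v₁ = √(μ/r₁) = √(42830/3912) = 3.309 km/s.
Transfer-orbit speed at r₁ (vis-viva): v_p = √[μ(2/r₁ − 1/a_t)] = 4.364 km/s.
First burn Δv₁ = |v_p − v₁| = 1.055 km/s.
Circular speed at r₂: v₂ = √(μ/r₂) = 1.2798 km/s.
Transfer-orbit speed at r₂: v_a = √[μ(2/r₂ − 1/a_t)] = 0.65290 km/s.
Second burn Δv₂ = |v₂ − v_a| = 0.6269 km/s.
Total Δv = Δv₁ + Δv₂ = 1.682 km/s.

Δv = 1.682 km/s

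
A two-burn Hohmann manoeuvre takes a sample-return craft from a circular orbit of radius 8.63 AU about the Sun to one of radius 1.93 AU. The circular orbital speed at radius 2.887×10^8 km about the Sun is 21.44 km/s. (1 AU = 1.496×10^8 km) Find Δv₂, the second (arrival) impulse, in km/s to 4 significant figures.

Δv₂ = 5.970 km/s

From the circular-orbit relation v² = μ/r at r = 2.887×10^8 km: μ = v²r = (21.44)² × 2.887×10^8 = 1.32708×10^11 km³/s².
In km: r₁ = 8.63 × 1.496×10^8 = 1.291048×10^9 km; r₂ = 1.93 × 1.496×10^8 = 2.88728×10^8 km.
The Hohmann ellipse has a_t = (r₁ + r₂)/2 = 7.89888×10^8 km.
Circular speed at r = 2.88728×10^8 km: v_c = √(μ/r) = 21.44 km/s.
Vis-viva on the transfer ellipse at r = 2.88728×10^8 km gives v_t = √[μ(2/r − 1/a_t)] = 27.41 km/s.
Δv₂ = |v_t − v_c| = |27.41 − 21.44| = 5.970 km/s.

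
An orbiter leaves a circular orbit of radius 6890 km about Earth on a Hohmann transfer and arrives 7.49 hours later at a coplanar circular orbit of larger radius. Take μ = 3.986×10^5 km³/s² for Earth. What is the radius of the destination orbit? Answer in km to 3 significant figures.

Transfer time t = 7.49 hours = 26964 s, and t = π√(a_t³/μ).
So a_t = (μ t²/π²)^(1/3) = (3.986×10^5 × (26964)² / π²)^(1/3) = 30851 km.
Since a_t = (r₁ + r₂)/2, r₂ = 2a_t − r₁ = 2×30851 − 6890 = 54812 km.

r₂ = 54800 km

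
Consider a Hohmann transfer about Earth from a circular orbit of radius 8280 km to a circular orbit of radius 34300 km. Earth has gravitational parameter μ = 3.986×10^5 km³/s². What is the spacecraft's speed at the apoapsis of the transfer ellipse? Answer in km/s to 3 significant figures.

v = 2.13 km/s

Semi-major axis of the transfer orbit: a_t = (8280 + 34300)/2 = 21290 km.
The apoapsis of the transfer ellipse is at r = 34300 km.
From the vis-viva equation, v = √[μ(2/r − 1/a_t)] = 2.126 km/s.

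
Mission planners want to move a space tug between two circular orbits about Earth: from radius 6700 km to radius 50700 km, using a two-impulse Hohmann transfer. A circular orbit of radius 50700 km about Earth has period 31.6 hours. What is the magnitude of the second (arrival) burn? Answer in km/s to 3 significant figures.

Δv₂ = 1.45 km/s

From Kepler's third law T² = 4π²r³/μ at r = 50700 km, T = 31.6 hours = 31.6 × 3600 s = 1.1376×10^5 s: μ = 4π²r³/T² = 3.97562×10^5 km³/s².
Transfer-ellipse semi-major axis a_t = (r₁ + r₂)/2 = (6700 + 50700)/2 = 28700 km.
On the circular orbit at r = 50700 km, v_c = √(μ/r) = 2.800 km/s.
Transfer-orbit speed at the same r (vis-viva, a = a_t): v_t = √[μ(2/r − 1/a_t)] = 1.353 km/s.
Δv₂ = |v_t − v_c| = |1.353 − 2.800| = 1.447 km/s.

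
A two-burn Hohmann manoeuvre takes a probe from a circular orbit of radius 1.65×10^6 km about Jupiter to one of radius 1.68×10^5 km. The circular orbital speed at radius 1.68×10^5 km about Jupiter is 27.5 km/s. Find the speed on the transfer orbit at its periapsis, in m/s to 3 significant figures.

v = 37100 m/s

From the circular-orbit relation v² = μ/r at r = 1.68×10^5 km: μ = v²r = (27.5)² × 1.68×10^5 = 1.27050×10^8 km³/s².
Semi-major axis of the transfer orbit: a_t = (1.650×10^6 + 1.680×10^5)/2 = 9.090×10^5 km.
The periapsis of the transfer ellipse is at r = 1.680×10^5 km.
Vis-viva: v = √[μ(2/r − 1/a_t)] = √[1.27050×10^8 × (2/1.680×10^5 − 1/9.090×10^5)] = 37.05 km/s.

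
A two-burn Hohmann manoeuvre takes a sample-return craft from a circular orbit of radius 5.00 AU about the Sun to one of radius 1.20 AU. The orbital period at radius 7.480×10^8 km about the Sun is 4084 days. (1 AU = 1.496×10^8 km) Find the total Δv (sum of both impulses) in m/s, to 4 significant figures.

From Kepler's third law T² = 4π²r³/μ at r = 7.480×10^8 km, T = 4084 days = 4084 × 86400 s = 3.528576×10^8 s: μ = 4π²r³/T² = 1.32698×10^11 km³/s².
In km: r₁ = 5.00 × 1.496×10^8 = 7.480×10^8 km; r₂ = 1.20 × 1.496×10^8 = 1.7952×10^8 km.
Transfer-ellipse semi-major axis a_t = (r₁ + r₂)/2 = (7.480×10^8 + 1.7952×10^8)/2 = 4.6376×10^8 km.
At r₁ the circular-orbit speed is v₁ = √(μ/r₁) = 13.319 km/s.
Transfer-orbit speed at r₁ (vis-viva equation): v_a = √[μ(2/r₁ − 1/a_t)] = 8.2869 km/s.
First burn Δv₁ = |v_a − v₁| = 5.032 km/s.
Circular speed at r₂: v₂ = √(μ/r₂) = 27.188 km/s.
Transfer-orbit speed at r₂: v_p = √[μ(2/r₂ − 1/a_t)] = 34.529 km/s.
Second burn Δv₂ = |v₂ − v_p| = 7.341 km/s.
Δv = Δv₁ + Δv₂ = 5.032 + 7.341 = 12.37 km/s.

Δv = 12370 m/s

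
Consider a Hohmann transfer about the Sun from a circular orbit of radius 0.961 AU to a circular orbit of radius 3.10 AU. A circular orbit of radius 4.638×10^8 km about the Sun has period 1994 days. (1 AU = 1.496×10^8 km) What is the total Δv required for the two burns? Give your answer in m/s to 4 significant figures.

From Kepler's third law T² = 4π²r³/μ at r = 4.638×10^8 km, T = 1994 days = 1994 × 86400 s = 1.722816×10^8 s: μ = 4π²r³/T² = 1.32701×10^11 km³/s².
In km: r₁ = 0.961 × 1.496×10^8 = 1.437656×10^8 km; r₂ = 3.10 × 1.496×10^8 = 4.6376×10^8 km.
The Hohmann ellipse has a_t = (r₁ + r₂)/2 = 3.037628×10^8 km.
At r₁ the circular-orbit speed is v₁ = √(μ/r₁) = 30.382 km/s.
On the transfer ellipse at r₁, v² = μ(2/r − 1/a) gives v_p = √[μ(2/r₁ − 1/a_t)] = 37.540 km/s.
First burn Δv₁ = |v_p − v₁| = 7.158 km/s.
At r₂, v₂ = √(μ/r₂) = 16.9157 km/s.
Transfer-orbit speed at r₂: v_a = √[μ(2/r₂ − 1/a_t)] = 11.6373 km/s.
Second burn Δv₂ = |v₂ − v_a| = 5.278 km/s.
Total Δv = Δv₁ + Δv₂ = 12.44 km/s.

Δv = 12440 m/s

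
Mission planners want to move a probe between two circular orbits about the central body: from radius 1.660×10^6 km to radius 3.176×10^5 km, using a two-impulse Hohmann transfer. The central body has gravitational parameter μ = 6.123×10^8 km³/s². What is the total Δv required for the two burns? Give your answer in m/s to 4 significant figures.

Transfer-ellipse semi-major axis a_t = (r₁ + r₂)/2 = (1.660×10^6 + 3.176×10^5)/2 = 9.888×10^5 km.
Circular speed at r₁: v₁ = √(μ/r₁) = √(6.123×10^8/1.660×10^6) = 19.206 km/s.
On the transfer ellipse at r₁, v² = μ(2/r − 1/a) gives v_a = √[μ(2/r₁ − 1/a_t)] = 10.885 km/s.
First burn Δv₁ = |v_a − v₁| = 8.321 km/s.
At r₂, v₂ = √(μ/r₂) = 43.91 km/s.
Transfer-orbit speed at r₂: v_p = √[μ(2/r₂ − 1/a_t)] = 56.89 km/s.
Second burn Δv₂ = |v₂ − v_p| = 12.98 km/s.
Δv = Δv₁ + Δv₂ = 8.321 + 12.98 = 21.30 km/s.

Δv = 21300 m/s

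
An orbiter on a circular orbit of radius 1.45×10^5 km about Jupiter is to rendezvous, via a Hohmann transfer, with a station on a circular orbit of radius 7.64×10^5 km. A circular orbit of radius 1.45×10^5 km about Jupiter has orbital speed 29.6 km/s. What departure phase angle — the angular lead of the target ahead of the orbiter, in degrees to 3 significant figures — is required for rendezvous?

From the circular-orbit relation v² = μ/r at r = 1.45×10^5 km: μ = v²r = (29.6)² × 1.45×10^5 = 1.27043×10^8 km³/s².
The Hohmann ellipse has a_t = (r₁ + r₂)/2 = 4.545×10^5 km.
The half-period of the transfer ellipse is t = π√(a_t³/μ) = 85403 s.
Target angular speed ω₂ = √(μ/r₂³) = 1.6879×10^-5 rad/s.
Angle swept by the target during transfer: ω₂·t = 1.4415 rad = 82.59°.
The orbiter traverses 180° on the transfer ellipse, so the target must lead by 180° − 82.59° = 97.4°.

φ = 97.4°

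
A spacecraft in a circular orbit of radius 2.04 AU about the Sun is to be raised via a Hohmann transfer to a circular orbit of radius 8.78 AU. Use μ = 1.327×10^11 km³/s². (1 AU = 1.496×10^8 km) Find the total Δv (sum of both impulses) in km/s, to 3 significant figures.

Δv = 9.59 km/s

In km: r₁ = 2.04 × 1.496×10^8 = 3.05184×10^8 km; r₂ = 8.78 × 1.496×10^8 = 1.313488×10^9 km.
Transfer-ellipse semi-major axis a_t = (r₁ + r₂)/2 = (3.05184×10^8 + 1.313488×10^9)/2 = 8.09336×10^8 km.
At r₁ the circular-orbit speed is v₁ = √(μ/r₁) = 20.8523 km/s.
On the transfer ellipse at r₁, v² = μ(2/r − 1/a) gives v_p = √[μ(2/r₁ − 1/a_t)] = 26.5646 km/s.
First burn Δv₁ = |v_p − v₁| = 5.712 km/s.
Circular speed at r₂: v₂ = √(μ/r₂) = 10.051 km/s.
Transfer-orbit speed at r₂: v_a = √[μ(2/r₂ − 1/a_t)] = 6.1722 km/s.
Second burn Δv₂ = |v₂ − v_a| = 3.879 km/s.
Δv = Δv₁ + Δv₂ = 5.712 + 3.879 = 9.591 km/s.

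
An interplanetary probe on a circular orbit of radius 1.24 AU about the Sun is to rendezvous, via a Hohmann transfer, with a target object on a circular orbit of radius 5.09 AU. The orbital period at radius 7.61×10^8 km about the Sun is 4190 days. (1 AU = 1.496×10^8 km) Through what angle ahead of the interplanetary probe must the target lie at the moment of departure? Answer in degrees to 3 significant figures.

From Kepler's third law T² = 4π²r³/μ at r = 7.61×10^8 km, T = 4190 days = 4190 × 86400 s = 3.62016×10^8 s: μ = 4π²r³/T² = 1.32757×10^11 km³/s².
In km: r₁ = 1.24 × 1.496×10^8 = 1.85504×10^8 km; r₂ = 5.09 × 1.496×10^8 = 7.61464×10^8 km.
Semi-major axis of the transfer orbit: a_t = (1.85504×10^8 + 7.61464×10^8)/2 = 4.73484×10^8 km.
The half-period of the transfer ellipse is t = π√(a_t³/μ) = 8.8834×10^7 s.
The target's mean motion on its circular orbit is ω₂ = √(μ/r₂³) = 1.7340×10^-8 rad/s.
Angle swept by the target during transfer: ω₂·t = 1.5404 rad = 88.26°.
The interplanetary probe traverses 180° on the transfer ellipse, so the target must lead by 180° − 88.26° = 91.7°.

φ = 91.7°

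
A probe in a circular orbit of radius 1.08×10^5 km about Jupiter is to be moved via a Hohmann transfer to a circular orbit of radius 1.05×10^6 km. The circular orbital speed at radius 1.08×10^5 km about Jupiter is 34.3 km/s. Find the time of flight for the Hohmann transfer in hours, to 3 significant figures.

From the circular-orbit relation v² = μ/r at r = 1.08×10^5 km: μ = v²r = (34.3)² × 1.08×10^5 = 1.27061×10^8 km³/s².
Semi-major axis of the transfer orbit: a_t = (1.080×10^5 + 1.050×10^6)/2 = 5.790×10^5 km.
Half the transfer-orbit period gives t = π√(a_t³/μ) = 1.228×10^5 s.
Converting: 1.228×10^5 s ÷ 3600 s/hour = 34.1 hours.

t = 34.1 hours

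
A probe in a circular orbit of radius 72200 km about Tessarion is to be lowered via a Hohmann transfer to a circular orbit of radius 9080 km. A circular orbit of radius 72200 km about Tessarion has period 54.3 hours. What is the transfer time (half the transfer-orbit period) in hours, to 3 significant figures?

t = 11.5 hours

From Kepler's third law T² = 4π²r³/μ at r = 72200 km, T = 54.3 hours = 54.3 × 3600 s = 1.9548×10^5 s: μ = 4π²r³/T² = 3.88836×10^5 km³/s².
Transfer-ellipse semi-major axis a_t = (r₁ + r₂)/2 = (72200 + 9080)/2 = 40640 km.
Half the transfer-orbit period gives t = π√(a_t³/μ) = 41280 s.
Converting: 41280 s ÷ 3600 s/hour = 11.5 hours.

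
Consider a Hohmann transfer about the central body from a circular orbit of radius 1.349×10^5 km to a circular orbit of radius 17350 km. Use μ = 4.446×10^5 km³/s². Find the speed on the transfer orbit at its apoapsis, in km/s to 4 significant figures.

Semi-major axis of the transfer orbit: a_t = (1.349×10^5 + 17350)/2 = 76125 km.
The apoapsis of the transfer ellipse is at r = 1.349×10^5 km.
From the vis-viva equation, v = √[μ(2/r − 1/a_t)] = 0.8667 km/s.

v = 0.8667 km/s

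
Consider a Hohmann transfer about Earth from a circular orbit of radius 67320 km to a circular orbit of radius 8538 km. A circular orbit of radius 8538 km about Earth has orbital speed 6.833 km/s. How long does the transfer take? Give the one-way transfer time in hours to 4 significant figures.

t = 10.21 hours

From the circular-orbit relation v² = μ/r at r = 8538 km: μ = v²r = (6.833)² × 8538 = 3.98638×10^5 km³/s².
The Hohmann ellipse has a_t = (r₁ + r₂)/2 = 37929 km.
By Kepler's third law the transfer-orbit period is T = 2π√(a_t³/μ), so t = T/2 = 36760 s.
Converting: 36760 s ÷ 3600 s/hour = 10.21 hours.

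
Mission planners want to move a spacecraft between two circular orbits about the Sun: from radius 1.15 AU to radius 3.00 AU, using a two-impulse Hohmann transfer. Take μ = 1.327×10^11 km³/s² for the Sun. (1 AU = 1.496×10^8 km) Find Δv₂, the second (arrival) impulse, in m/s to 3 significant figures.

Δv₂ = 4390 m/s

In km: r₁ = 1.15 × 1.496×10^8 = 1.7204×10^8 km; r₂ = 3.00 × 1.496×10^8 = 4.488×10^8 km.
The Hohmann ellipse has a_t = (r₁ + r₂)/2 = 3.1042×10^8 km.
Circular speed at r = 4.488×10^8 km: v_c = √(μ/r) = 17.195 km/s.
Transfer-orbit speed at the same r (vis-viva, a = a_t): v_t = √[μ(2/r − 1/a_t)] = 12.801 km/s.
Δv₂ = |v_t − v_c| = |12.801 − 17.195| = 4.394 km/s.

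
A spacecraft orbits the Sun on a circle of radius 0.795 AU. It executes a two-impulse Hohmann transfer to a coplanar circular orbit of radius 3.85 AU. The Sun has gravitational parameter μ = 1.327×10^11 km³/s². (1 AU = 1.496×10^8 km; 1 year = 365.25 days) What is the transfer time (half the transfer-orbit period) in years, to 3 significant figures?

In km: r₁ = 0.795 × 1.496×10^8 = 1.18932×10^8 km; r₂ = 3.85 × 1.496×10^8 = 5.7596×10^8 km.
Transfer-ellipse semi-major axis a_t = (r₁ + r₂)/2 = (1.18932×10^8 + 5.7596×10^8)/2 = 3.47446×10^8 km.
By Kepler's third law the transfer-orbit period is T = 2π√(a_t³/μ), so t = T/2 = 5.585×10^7 s.
Converting: 5.585×10^7 s ÷ 3.15576×10^7 s/year (365.25 × 86400) = 1.77 years.

t = 1.77 years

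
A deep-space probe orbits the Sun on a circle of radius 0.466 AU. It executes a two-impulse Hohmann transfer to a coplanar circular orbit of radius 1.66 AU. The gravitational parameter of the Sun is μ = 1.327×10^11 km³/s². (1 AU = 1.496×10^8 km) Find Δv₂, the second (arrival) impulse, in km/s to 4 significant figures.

Δv₂ = 7.811 km/s

In km: r₁ = 0.466 × 1.496×10^8 = 6.97136×10^7 km; r₂ = 1.66 × 1.496×10^8 = 2.48336×10^8 km.
Semi-major axis of the transfer orbit: a_t = (6.97136×10^7 + 2.48336×10^8)/2 = 1.590248×10^8 km.
On the circular orbit at r = 2.48336×10^8 km, v_c = √(μ/r) = 23.116 km/s.
Transfer-orbit speed at the same r (vis-viva, a = a_t): v_t = √[μ(2/r − 1/a_t)] = 15.305 km/s.
Δv₂ = |v_t − v_c| = |15.305 − 23.116| = 7.811 km/s.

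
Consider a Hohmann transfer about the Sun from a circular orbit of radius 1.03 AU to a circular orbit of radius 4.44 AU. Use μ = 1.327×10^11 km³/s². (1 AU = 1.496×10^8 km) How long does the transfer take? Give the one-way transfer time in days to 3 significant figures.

In km: r₁ = 1.03 × 1.496×10^8 = 1.54088×10^8 km; r₂ = 4.44 × 1.496×10^8 = 6.64224×10^8 km.
Transfer-ellipse semi-major axis a_t = (r₁ + r₂)/2 = (1.54088×10^8 + 6.64224×10^8)/2 = 4.09156×10^8 km.
Half the transfer-orbit period gives t = π√(a_t³/μ) = 7.138×10^7 s.
Converting: 7.138×10^7 s ÷ 86400 s/day = 826 days.

t = 826 days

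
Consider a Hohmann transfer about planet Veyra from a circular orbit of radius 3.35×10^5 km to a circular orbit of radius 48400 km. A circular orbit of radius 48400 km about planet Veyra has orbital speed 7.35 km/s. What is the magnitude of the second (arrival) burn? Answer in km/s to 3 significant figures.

Δv₂ = 2.37 km/s

From the circular-orbit relation v² = μ/r at r = 48400 km: μ = v²r = (7.35)² × 48400 = 2.61469×10^6 km³/s².
Semi-major axis of the transfer orbit: a_t = (3.350×10^5 + 48400)/2 = 1.917×10^5 km.
Circular speed at r = 48400 km: v_c = √(μ/r) = 7.350 km/s.
Vis-viva on the transfer ellipse at r = 48400 km gives v_t = √[μ(2/r − 1/a_t)] = 9.716 km/s.
Δv₂ = |v_t − v_c| = |9.716 − 7.350| = 2.366 km/s.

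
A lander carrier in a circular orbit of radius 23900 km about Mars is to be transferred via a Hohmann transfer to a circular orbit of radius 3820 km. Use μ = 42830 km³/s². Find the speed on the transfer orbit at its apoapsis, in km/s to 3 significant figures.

The Hohmann ellipse has a_t = (r₁ + r₂)/2 = 13860 km.
At apoapsis, r = 23900 km.
Vis-viva: v = √[μ(2/r − 1/a_t)] = √[42830 × (2/23900 − 1/13860)] = 0.7028 km/s.

v = 0.703 km/s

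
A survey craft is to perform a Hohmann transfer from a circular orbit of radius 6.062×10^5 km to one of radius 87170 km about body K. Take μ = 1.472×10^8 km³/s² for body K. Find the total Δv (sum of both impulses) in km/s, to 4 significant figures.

Δv = 21.01 km/s

The Hohmann ellipse has a_t = (r₁ + r₂)/2 = 3.46685×10^5 km.
Circular speed at r₁: v₁ = √(μ/r₁) = √(1.472×10^8/6.062×10^5) = 15.582816 km/s.
Transfer-orbit speed at r₁ (vis-viva equation): v_a = √[μ(2/r₁ − 1/a_t)] = 7.8137936 km/s.
First burn Δv₁ = |v_a − v₁| = 7.76902 km/s.
Circular speed at r₂: v₂ = √(μ/r₂) = 41.0932 km/s.
Transfer-orbit speed at r₂: v_p = √[μ(2/r₂ − 1/a_t)] = 54.3389 km/s.
Second burn Δv₂ = |v₂ − v_p| = 13.2457 km/s.
Total Δv = Δv₁ + Δv₂ = 21.01 km/s.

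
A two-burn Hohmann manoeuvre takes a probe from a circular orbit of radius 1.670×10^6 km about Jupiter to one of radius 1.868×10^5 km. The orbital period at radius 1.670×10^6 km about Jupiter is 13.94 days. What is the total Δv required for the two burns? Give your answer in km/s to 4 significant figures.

From Kepler's third law T² = 4π²r³/μ at r = 1.670×10^6 km, T = 13.94 days = 13.94 × 86400 s = 1.204416×10^6 s: μ = 4π²r³/T² = 1.26752×10^8 km³/s².
Semi-major axis of the transfer orbit: a_t = (1.670×10^6 + 1.868×10^5)/2 = 9.284×10^5 km.
Circular speed at r₁: v₁ = √(μ/r₁) = √(1.26752×10^8/1.670×10^6) = 8.712 km/s.
On the transfer ellipse at r₁, vis-viva gives v_a = √[μ(2/r₁ − 1/a_t)] = 3.908 km/s.
First burn Δv₁ = |v_a − v₁| = 4.804 km/s.
At r₂, v₂ = √(μ/r₂) = 26.049 km/s.
Transfer-orbit speed at r₂: v_p = √[μ(2/r₂ − 1/a_t)] = 34.937 km/s.
Second burn Δv₂ = |v₂ − v_p| = 8.888 km/s.
Δv = Δv₁ + Δv₂ = 4.804 + 8.888 = 13.69 km/s.

Δv = 13.69 km/s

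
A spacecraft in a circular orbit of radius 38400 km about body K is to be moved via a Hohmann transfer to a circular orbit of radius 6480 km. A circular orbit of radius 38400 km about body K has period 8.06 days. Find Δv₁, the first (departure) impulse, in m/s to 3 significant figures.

Δv₁ = 160 m/s

From Kepler's third law T² = 4π²r³/μ at r = 38400 km, T = 8.06 days = 8.06 × 86400 s = 6.96384×10^5 s: μ = 4π²r³/T² = 4609.52 km³/s².
Semi-major axis of the transfer orbit: a_t = (38400 + 6480)/2 = 22440 km.
Circular speed at r = 38400 km: v_c = √(μ/r) = 0.3465 km/s.
Vis-viva on the transfer ellipse at r = 38400 km gives v_t = √[μ(2/r − 1/a_t)] = 0.1862 km/s.
Δv₁ = |v_t − v_c| = |0.1862 − 0.3465| = 0.1603 km/s.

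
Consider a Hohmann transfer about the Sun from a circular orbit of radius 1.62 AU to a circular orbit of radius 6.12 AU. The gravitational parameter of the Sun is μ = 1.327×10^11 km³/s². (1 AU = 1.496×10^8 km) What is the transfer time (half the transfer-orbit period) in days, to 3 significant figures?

t = 1390 days

In km: r₁ = 1.62 × 1.496×10^8 = 2.42352×10^8 km; r₂ = 6.12 × 1.496×10^8 = 9.15552×10^8 km.
The Hohmann ellipse has a_t = (r₁ + r₂)/2 = 5.78952×10^8 km.
Half the transfer-orbit period gives t = π√(a_t³/μ) = 1.201×10^8 s.
Converting: 1.201×10^8 s ÷ 86400 s/day = 1390 days.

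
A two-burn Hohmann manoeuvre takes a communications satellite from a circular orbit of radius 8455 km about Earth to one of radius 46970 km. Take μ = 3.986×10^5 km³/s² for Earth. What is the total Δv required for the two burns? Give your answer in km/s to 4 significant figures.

Δv = 3.377 km/s

Semi-major axis of the transfer orbit: a_t = (8455 + 46970)/2 = 27712.5 km.
At r₁ the circular-orbit speed is v₁ = √(μ/r₁) = 6.866 km/s.
Transfer-orbit speed at r₁ (vis-viva): v_p = √[μ(2/r₁ − 1/a_t)] = 8.939 km/s.
First burn Δv₁ = |v_p − v₁| = 2.073 km/s.
Circular speed at r₂: v₂ = √(μ/r₂) = 2.913 km/s.
Transfer-orbit speed at r₂: v_a = √[μ(2/r₂ − 1/a_t)] = 1.609 km/s.
Second burn Δv₂ = |v₂ − v_a| = 1.304 km/s.
Δv = Δv₁ + Δv₂ = 2.073 + 1.304 = 3.377 km/s.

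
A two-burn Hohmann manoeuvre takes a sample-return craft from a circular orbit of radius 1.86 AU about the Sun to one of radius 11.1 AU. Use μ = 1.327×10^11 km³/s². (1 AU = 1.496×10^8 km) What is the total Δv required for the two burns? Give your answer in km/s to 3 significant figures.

Δv = 10.9 km/s

In km: r₁ = 1.86 × 1.496×10^8 = 2.78256×10^8 km; r₂ = 11.1 × 1.496×10^8 = 1.66056×10^9 km.
Semi-major axis of the transfer orbit: a_t = (2.78256×10^8 + 1.66056×10^9)/2 = 9.69408×10^8 km.
At r₁ the circular-orbit speed is v₁ = √(μ/r₁) = 21.838 km/s.
Transfer-orbit speed at r₁ (vis-viva equation): v_p = √[μ(2/r₁ − 1/a_t)] = 28.582 km/s.
First burn Δv₁ = |v_p − v₁| = 6.744 km/s.
Circular speed at r₂: v₂ = √(μ/r₂) = 8.939 km/s.
Transfer-orbit speed at r₂: v_a = √[μ(2/r₂ − 1/a_t)] = 4.789 km/s.
Second burn Δv₂ = |v₂ − v_a| = 4.150 km/s.
Total Δv = Δv₁ + Δv₂ = 10.89 km/s.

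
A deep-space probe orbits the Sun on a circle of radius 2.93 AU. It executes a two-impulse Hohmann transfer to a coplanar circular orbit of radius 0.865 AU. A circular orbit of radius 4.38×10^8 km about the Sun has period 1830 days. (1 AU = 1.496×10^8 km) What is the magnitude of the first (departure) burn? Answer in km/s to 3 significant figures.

From Kepler's third law T² = 4π²r³/μ at r = 4.38×10^8 km, T = 1830 days = 1830 × 86400 s = 1.58112×10^8 s: μ = 4π²r³/T² = 1.32694×10^11 km³/s².
In km: r₁ = 2.93 × 1.496×10^8 = 4.38328×10^8 km; r₂ = 0.865 × 1.496×10^8 = 1.29404×10^8 km.
Semi-major axis of the transfer orbit: a_t = (4.38328×10^8 + 1.29404×10^8)/2 = 2.83866×10^8 km.
Circular speed at r = 4.38328×10^8 km: v_c = √(μ/r) = 17.399 km/s.
Vis-viva on the transfer ellipse at r = 4.38328×10^8 km gives v_t = √[μ(2/r − 1/a_t)] = 11.747 km/s.
Δv₁ = |v_t − v_c| = |11.747 − 17.399| = 5.652 km/s.

Δv₁ = 5.65 km/s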